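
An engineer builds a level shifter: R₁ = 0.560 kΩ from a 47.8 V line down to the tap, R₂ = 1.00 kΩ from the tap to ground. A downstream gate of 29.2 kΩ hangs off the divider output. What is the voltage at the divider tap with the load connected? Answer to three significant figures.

V_out ≈ 30.3 V

The load sits in parallel with R₂: R₂‖R_L = (1000 × 29200) / (1000 + 29200) = 966.9 Ω.
V_out = 47.8 × 966.9 / (560 + 966.9) = 47.8 × 966.9/1527 = 30.3 V.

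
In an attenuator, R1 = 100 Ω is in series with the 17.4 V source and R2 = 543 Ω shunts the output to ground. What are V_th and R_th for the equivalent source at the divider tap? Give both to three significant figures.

V_th is the open-circuit tap voltage: 17.4 × 543/(100 + 543) = 14.7 V.
With the supply zeroed, R1 and R2 appear in parallel from the tap: R_th = R1‖R2 = (100 × 543)/643.0 = 84.4 Ω.

V_th = 14.7 V, R_th = 84.4 Ω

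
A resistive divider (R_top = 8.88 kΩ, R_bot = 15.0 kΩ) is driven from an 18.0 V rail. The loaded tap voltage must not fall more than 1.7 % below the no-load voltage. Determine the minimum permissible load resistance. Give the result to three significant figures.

R_L(min) ≈ 323 kΩ

Output resistance R_th = R_top‖R_bot = (8.88 × 15.0)/23.88 = 5.578 kΩ.
The fractional drop is R_th/(R_th + R_L); requiring this ≤ 0.0170 gives R_L ≥ R_th(1/0.0170 − 1) = 5.578 × 57.82 = 323 kΩ.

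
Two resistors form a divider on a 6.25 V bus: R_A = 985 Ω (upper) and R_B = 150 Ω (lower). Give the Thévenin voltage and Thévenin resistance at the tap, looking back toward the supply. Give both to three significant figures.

V_th = 0.826 V, R_th = 130 Ω

V_th is the open-circuit tap voltage: 6.25 × 150/(985 + 150) = 0.826 V.
With the supply zeroed, R_A and R_B appear in parallel from the tap: R_th = R_A‖R_B = (985 × 150)/1135 = 130 Ω.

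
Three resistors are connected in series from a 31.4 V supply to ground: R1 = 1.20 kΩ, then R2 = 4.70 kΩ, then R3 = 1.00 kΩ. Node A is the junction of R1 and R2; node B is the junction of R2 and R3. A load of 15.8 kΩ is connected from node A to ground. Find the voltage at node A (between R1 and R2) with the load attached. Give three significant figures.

Below node A the series string R2+R3 = 5.700 kΩ sits in parallel with the 15.8 kΩ load: 4.189 kΩ.
V_A = 31.4 × 4.189/(1.20 + 4.189) = 24.4 V.

V ≈ 24.4 V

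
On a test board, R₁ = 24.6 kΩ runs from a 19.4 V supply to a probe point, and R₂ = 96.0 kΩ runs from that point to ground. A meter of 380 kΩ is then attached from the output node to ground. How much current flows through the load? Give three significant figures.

I_L ≈ 0.0386 mA

R₂‖R_L = 76.64 kΩ; V_out = 19.4 × 76.64/101.2 = 14.69 V.
I_L = V_out / R_L = 14.69 / 380 kΩ = 0.0386 mA.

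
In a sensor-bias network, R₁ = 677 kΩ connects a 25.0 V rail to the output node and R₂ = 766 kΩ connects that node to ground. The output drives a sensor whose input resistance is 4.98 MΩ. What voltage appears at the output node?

V_out ≈ 12.4 V

The load sits in parallel with R₂: R₂‖R_L = (766 × 4980) / (766 + 4980) = 663.9 kΩ.
V_out = 25.0 × 663.9 / (677 + 663.9) = 25.0 × 663.9/1341 = 12.4 V.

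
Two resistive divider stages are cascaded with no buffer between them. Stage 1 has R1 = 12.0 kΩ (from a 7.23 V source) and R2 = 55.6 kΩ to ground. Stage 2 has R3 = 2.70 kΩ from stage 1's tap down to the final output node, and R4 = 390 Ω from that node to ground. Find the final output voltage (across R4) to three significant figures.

Stage 2 presents R3+R4 = 3090 Ω as a load on stage 1's tap.
Stage 1's lower leg becomes R2‖(R3+R4) = 2927 Ω, so V_mid = 7.23 × 2927/14930 = 1.418 V.
Stage 2 is itself unloaded: V_out = V_mid × R4/(R3+R4) = 1.418 × 390/3090 = 0.179 V.

V_out ≈ 0.179 V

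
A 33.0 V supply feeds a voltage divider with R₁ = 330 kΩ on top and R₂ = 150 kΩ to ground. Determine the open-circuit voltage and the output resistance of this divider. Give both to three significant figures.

V_th is the open-circuit tap voltage: 33.0 × 150/(330 + 150) = 10.3 V.
With the supply zeroed, R₁ and R₂ appear in parallel from the tap: R_th = R₁‖R₂ = (330 × 150)/480.0 = 103 kΩ.

V_th = 10.3 V, R_th = 103 kΩ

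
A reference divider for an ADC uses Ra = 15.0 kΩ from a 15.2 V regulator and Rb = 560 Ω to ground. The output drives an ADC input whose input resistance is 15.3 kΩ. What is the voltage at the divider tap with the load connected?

The load sits in parallel with Rb: Rb‖R_L = (560 × 15300) / (560 + 15300) = 540.2 Ω.
V_out = 15.2 × 540.2 / (15000 + 540.2) = 15.2 × 540.2/15540 = 0.528 V.

V_out ≈ 0.528 V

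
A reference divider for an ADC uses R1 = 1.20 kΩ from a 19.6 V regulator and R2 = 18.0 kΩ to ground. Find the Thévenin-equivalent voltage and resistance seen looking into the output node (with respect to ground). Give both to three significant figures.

V_th = 18.4 V, R_th = 1.12 kΩ

V_th is the open-circuit tap voltage: 19.6 × 18.0/(1.20 + 18.0) = 18.4 V.
With the supply zeroed, R1 and R2 appear in parallel from the tap: R_th = R1‖R2 = (1.20 × 18.0)/19.20 = 1.12 kΩ.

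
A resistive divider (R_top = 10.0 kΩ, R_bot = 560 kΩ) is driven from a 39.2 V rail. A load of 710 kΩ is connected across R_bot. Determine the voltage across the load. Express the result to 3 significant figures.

The load sits in parallel with R_bot: R_bot‖R_L = (560 × 710) / (560 + 710) = 313.1 kΩ.
V_out = 39.2 × 313.1 / (10.0 + 313.1) = 39.2 × 313.1/323.1 = 38.0 V.
(Unloaded it would have been 38.5 V.)

V_out ≈ 38.0 V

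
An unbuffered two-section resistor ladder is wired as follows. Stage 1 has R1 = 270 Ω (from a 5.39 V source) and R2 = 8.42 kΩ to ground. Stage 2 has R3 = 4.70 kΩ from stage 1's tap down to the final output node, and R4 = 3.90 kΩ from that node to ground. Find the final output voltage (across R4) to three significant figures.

Stage 2 presents R3+R4 = 8600 Ω as a load on stage 1's tap.
Stage 1's lower leg becomes R2‖(R3+R4) = 4255 Ω, so V_mid = 5.39 × 4255/4525 = 5.068 V.
Stage 2 is itself unloaded: V_out = V_mid × R4/(R3+R4) = 5.068 × 3900/8600 = 2.30 V.

V_out ≈ 2.30 V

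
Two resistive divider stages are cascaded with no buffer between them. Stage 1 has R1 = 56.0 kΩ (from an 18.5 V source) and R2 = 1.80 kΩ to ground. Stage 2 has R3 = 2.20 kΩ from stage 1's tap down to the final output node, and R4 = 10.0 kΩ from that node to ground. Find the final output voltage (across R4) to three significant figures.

V_out ≈ 0.413 V

Stage 2 presents R3+R4 = 12.20 kΩ as a load on stage 1's tap.
Stage 1's lower leg becomes R2‖(R3+R4) = 1.569 kΩ, so V_mid = 18.5 × 1.569/57.57 = 0.5041 V.
Stage 2 is itself unloaded: V_out = V_mid × R4/(R3+R4) = 0.5041 × 10.0/12.20 = 0.413 V.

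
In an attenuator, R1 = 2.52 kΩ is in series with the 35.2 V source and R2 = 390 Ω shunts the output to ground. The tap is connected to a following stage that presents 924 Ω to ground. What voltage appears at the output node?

The load sits in parallel with R2: R2‖R_L = (390 × 924) / (390 + 924) = 274.2 Ω.
V_out = 35.2 × 274.2 / (2520 + 274.2) = 35.2 × 274.2/2794 = 3.45 V.
(Unloaded it would have been 4.72 V.)

V_out ≈ 3.45 V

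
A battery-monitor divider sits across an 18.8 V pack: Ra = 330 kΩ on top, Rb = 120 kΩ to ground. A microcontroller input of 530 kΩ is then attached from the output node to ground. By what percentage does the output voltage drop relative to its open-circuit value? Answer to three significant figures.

Unloaded V = 18.8 × 120/450.0 = 5.0133 V.
Loaded: Rb‖R_L = 97.85 kΩ, giving V = 18.8 × 97.85/427.8 = 4.2995 V.
Drop = (5.0133 − 4.2995) / 5.0133 = 14.2 %.

14.2 %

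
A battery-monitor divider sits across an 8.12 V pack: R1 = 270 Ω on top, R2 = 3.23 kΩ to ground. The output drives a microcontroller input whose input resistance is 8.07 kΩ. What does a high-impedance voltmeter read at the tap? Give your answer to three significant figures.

The load sits in parallel with R2: R2‖R_L = (3230 × 8070) / (3230 + 8070) = 2307 Ω.
V_out = 8.12 × 2307 / (270 + 2307) = 8.12 × 2307/2577 = 7.27 V.

V_out ≈ 7.27 V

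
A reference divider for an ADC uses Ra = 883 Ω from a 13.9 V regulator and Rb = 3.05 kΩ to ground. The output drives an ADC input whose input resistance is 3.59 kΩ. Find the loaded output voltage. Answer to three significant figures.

V_out ≈ 9.05 V

The load sits in parallel with Rb: Rb‖R_L = (3050 × 3590) / (3050 + 3590) = 1649 Ω.
V_out = 13.9 × 1649 / (883 + 1649) = 13.9 × 1649/2532 = 9.05 V.
(Unloaded it would have been 10.8 V.)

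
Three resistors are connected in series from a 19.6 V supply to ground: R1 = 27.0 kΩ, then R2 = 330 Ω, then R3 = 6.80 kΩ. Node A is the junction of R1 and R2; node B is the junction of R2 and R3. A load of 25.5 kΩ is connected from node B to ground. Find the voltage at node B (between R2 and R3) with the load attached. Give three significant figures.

V ≈ 3.22 V

At node B, R3 is in parallel with the load: R3‖R_L = 5368 Ω.
Below node A the resistance is R2 + (R3‖R_L) = 5698 Ω, so V_A = 19.6 × 5698/32700 = 3.416 V.
Then V_B = V_A × (R3‖R_L)/(R2 + R3‖R_L) = 3.416 × 5368/5698 = 3.22 V.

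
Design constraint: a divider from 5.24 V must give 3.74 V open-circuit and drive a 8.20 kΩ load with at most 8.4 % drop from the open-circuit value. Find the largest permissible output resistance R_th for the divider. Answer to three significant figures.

R_th ≤ 752 Ω

Loading drop = R_th/(R_th + R_L) ≤ 0.0840, so R_th ≤ R_L · ε/(1−ε) = 8.20 kΩ × 0.0840/0.9160 = 752 Ω.
(Any R1, R2 with R2/(R1+R2) = 0.714 and R1‖R2 ≤ 752 Ω will meet the spec.)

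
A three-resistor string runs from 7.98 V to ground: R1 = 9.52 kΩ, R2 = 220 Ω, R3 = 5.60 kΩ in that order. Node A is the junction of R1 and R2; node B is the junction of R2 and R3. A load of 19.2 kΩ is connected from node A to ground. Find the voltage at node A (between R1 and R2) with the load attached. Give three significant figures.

Below node A the series string R2+R3 = 5820 Ω sits in parallel with the 19200 Ω load: 4466 Ω.
V_A = 7.98 × 4466/(9520 + 4466) = 2.55 V.

V ≈ 2.55 V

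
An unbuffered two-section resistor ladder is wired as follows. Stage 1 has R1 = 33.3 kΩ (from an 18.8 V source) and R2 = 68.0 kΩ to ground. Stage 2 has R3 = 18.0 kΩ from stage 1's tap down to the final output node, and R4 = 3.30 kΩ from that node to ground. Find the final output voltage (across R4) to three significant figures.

V_out ≈ 0.954 V

Stage 2 presents R3+R4 = 21.30 kΩ as a load on stage 1's tap.
Stage 1's lower leg becomes R2‖(R3+R4) = 16.22 kΩ, so V_mid = 18.8 × 16.22/49.52 = 6.158 V.
Stage 2 is itself unloaded: V_out = V_mid × R4/(R3+R4) = 6.158 × 3.30/21.30 = 0.954 V.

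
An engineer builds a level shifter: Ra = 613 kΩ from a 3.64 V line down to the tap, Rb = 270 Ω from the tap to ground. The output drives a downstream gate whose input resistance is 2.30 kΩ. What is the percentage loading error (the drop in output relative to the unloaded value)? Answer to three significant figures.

The divider's output (Thévenin) resistance is Ra‖Rb = 269.9 Ω.
Fractional drop under load = R_th/(R_th + R_L) = 269.9 / (269.9 + 2300) = 0.1050.
So the output falls by 10.5 %.

10.5 %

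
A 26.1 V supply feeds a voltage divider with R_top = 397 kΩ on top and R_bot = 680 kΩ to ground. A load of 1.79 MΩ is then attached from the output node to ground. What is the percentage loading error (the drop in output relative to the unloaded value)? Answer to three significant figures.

Unloaded V = 26.1 × 680/1077 = 16.479 V.
Loaded: R_bot‖R_L = 492.8 kΩ, giving V = 26.1 × 492.8/889.8 = 14.455 V.
Drop = (16.479 − 14.455) / 16.479 = 12.3 %.

12.3 %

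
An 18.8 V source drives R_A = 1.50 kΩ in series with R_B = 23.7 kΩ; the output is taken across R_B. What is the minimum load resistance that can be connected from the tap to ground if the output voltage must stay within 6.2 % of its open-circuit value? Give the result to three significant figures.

Output resistance R_th = R_A‖R_B = (1.50 × 23.7)/25.20 = 1.411 kΩ.
The fractional drop is R_th/(R_th + R_L); requiring this ≤ 0.0620 gives R_L ≥ R_th(1/0.0620 − 1) = 1.411 × 15.13 = 21.3 kΩ.

R_L(min) ≈ 21.3 kΩ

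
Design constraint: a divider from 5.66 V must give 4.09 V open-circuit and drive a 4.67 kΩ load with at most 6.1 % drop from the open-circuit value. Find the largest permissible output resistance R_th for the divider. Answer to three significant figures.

R_th ≤ 303 Ω

Loading drop = R_th/(R_th + R_L) ≤ 0.0610, so R_th ≤ R_L · ε/(1−ε) = 4.67 kΩ × 0.0610/0.9390 = 303 Ω.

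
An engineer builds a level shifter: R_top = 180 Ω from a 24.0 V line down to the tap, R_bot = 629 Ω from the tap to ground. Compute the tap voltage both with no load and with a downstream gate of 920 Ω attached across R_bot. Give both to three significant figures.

Unloaded: 18.7 V; loaded: 16.2 V

Open-circuit: V = 24.0 × 629/(180 + 629) = 18.7 V.
With the load, R_bot becomes R_bot‖R_L = 373.6 Ω, so V = 24.0 × 373.6/553.6 = 16.2 V.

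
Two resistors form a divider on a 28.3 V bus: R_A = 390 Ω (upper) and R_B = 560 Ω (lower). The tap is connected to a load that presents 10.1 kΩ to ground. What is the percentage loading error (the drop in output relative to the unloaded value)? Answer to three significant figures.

The divider's output (Thévenin) resistance is R_A‖R_B = 229.9 Ω.
Fractional drop under load = R_th/(R_th + R_L) = 229.9 / (229.9 + 10100) = 0.02226.
So the output falls by 2.23 %.

2.23 %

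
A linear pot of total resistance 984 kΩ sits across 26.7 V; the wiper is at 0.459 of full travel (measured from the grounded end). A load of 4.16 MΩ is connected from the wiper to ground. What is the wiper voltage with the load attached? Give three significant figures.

V ≈ 11.6 V

The wiper splits the pot into (1−α)R = 532.3 kΩ above and αR = 451.7 kΩ below.
Lower section ‖ load = 407.4 kΩ.
V_wiper = 26.7 × 407.4/(532.3 + 407.4) = 11.6 V.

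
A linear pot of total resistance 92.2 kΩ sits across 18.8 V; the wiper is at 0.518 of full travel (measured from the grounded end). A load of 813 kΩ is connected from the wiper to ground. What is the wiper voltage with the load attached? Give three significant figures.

The wiper splits the pot into (1−α)R = 44.44 kΩ above and αR = 47.76 kΩ below.
Lower section ‖ load = 45.11 kΩ.
V_wiper = 18.8 × 45.11/(44.44 + 45.11) = 9.47 V.

V ≈ 9.47 V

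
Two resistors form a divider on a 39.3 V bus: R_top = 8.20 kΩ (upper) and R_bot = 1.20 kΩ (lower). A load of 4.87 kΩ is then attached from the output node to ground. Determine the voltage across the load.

The load sits in parallel with R_bot: R_bot‖R_L = (1.20 × 4.87) / (1.20 + 4.87) = 0.9628 kΩ.
V_out = 39.3 × 0.9628 / (8.20 + 0.9628) = 39.3 × 0.9628/9.163 = 4.13 V.

V_out ≈ 4.13 V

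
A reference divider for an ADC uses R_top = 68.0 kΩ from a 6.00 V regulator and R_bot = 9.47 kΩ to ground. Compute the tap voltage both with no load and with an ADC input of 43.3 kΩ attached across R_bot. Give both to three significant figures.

Open-circuit: V = 6.00 × 9.47/(68.0 + 9.47) = 0.733 V.
With the load, R_bot becomes R_bot‖R_L = 7.771 kΩ, so V = 6.00 × 7.771/75.77 = 0.615 V.

Unloaded: 0.733 V; loaded: 0.615 V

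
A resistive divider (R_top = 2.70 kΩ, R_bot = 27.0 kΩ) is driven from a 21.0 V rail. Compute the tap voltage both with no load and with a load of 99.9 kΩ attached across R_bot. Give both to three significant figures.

Open-circuit: V = 21.0 × 27.0/(2.70 + 27.0) = 19.1 V.
With the load, R_bot becomes R_bot‖R_L = 21.26 kΩ, so V = 21.0 × 21.26/23.96 = 18.6 V.

Unloaded: 19.1 V; loaded: 18.6 V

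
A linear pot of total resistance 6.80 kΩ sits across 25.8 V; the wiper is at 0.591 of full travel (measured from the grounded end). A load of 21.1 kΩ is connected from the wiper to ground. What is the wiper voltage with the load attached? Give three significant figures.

The wiper splits the pot into (1−α)R = 2.781 kΩ above and αR = 4.019 kΩ below.
Lower section ‖ load = 3.376 kΩ.
V_wiper = 25.8 × 3.376/(2.781 + 3.376) = 14.1 V.

V ≈ 14.1 V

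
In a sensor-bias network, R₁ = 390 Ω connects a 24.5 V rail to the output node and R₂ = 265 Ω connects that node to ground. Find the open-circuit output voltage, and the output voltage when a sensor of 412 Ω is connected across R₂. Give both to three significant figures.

Unloaded: 9.91 V; loaded: 7.17 V

Open-circuit: V = 24.5 × 265/(390 + 265) = 9.91 V.
With the load, R₂ becomes R₂‖R_L = 161.3 Ω, so V = 24.5 × 161.3/551.3 = 7.17 V.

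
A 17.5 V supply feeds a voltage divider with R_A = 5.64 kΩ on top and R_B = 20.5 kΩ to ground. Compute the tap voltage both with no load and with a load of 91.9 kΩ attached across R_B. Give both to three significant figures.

Open-circuit: V = 17.5 × 20.5/(5.64 + 20.5) = 13.7 V.
With the load, R_B becomes R_B‖R_L = 16.76 kΩ, so V = 17.5 × 16.76/22.40 = 13.1 V.

Unloaded: 13.7 V; loaded: 13.1 V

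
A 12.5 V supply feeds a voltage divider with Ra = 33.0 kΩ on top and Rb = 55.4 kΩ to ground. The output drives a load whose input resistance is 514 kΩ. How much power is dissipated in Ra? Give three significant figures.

P ≈ 0.748 mW

Total resistance from the source is Ra + (Rb‖R_L) = 83.01 kΩ, so I = 12.5/83.01 kΩ = 0.1506 mA.
P = I²·Ra = (0.1506 mA)² × 33.0 kΩ = 0.748 mW.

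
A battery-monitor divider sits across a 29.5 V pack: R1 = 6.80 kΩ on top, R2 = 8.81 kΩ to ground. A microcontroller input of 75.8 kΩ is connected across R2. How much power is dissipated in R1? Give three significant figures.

Total resistance from the source is R1 + (R2‖R_L) = 14.69 kΩ, so I = 29.5/14.69 kΩ = 2.008 mA.
P = I²·R1 = (2.008 mA)² × 6.80 kΩ = 27.4 mW.

P ≈ 27.4 mW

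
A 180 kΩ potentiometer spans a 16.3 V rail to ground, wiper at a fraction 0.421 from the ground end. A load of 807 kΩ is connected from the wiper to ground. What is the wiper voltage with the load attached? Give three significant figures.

V ≈ 6.51 V

The wiper splits the pot into (1−α)R = 104.2 kΩ above and αR = 75.78 kΩ below.
Lower section ‖ load = 69.27 kΩ.
V_wiper = 16.3 × 69.27/(104.2 + 69.27) = 6.51 V.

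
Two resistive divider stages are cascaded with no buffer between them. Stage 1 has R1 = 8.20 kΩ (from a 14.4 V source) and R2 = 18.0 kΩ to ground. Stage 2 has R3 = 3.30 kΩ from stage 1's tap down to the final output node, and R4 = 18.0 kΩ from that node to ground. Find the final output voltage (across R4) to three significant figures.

V_out ≈ 6.61 V

Stage 2 presents R3+R4 = 21.30 kΩ as a load on stage 1's tap.
Stage 1's lower leg becomes R2‖(R3+R4) = 9.756 kΩ, so V_mid = 14.4 × 9.756/17.96 = 7.824 V.
Stage 2 is itself unloaded: V_out = V_mid × R4/(R3+R4) = 7.824 × 18.0/21.30 = 6.61 V.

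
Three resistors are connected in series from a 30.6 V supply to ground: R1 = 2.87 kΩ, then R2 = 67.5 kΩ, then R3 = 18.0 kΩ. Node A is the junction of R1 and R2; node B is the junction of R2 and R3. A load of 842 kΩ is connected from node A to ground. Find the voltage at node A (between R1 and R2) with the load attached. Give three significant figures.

V ≈ 29.5 V

Below node A the series string R2+R3 = 85.50 kΩ sits in parallel with the 842 kΩ load: 77.62 kΩ.
V_A = 30.6 × 77.62/(2.87 + 77.62) = 29.5 V.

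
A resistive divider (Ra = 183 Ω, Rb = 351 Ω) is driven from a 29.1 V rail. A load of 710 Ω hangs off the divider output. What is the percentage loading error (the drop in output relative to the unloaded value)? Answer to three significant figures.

14.5 %

The divider's output (Thévenin) resistance is Ra‖Rb = 120.3 Ω.
Fractional drop under load = R_th/(R_th + R_L) = 120.3 / (120.3 + 710) = 0.1449.
So the output falls by 14.5 %.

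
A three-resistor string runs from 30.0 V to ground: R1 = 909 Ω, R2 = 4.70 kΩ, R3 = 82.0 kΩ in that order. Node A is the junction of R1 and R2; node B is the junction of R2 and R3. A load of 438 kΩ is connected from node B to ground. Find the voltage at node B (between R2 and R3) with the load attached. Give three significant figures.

V ≈ 27.7 V

At node B, R3 is in parallel with the load: R3‖R_L = 69070 Ω.
Below node A the resistance is R2 + (R3‖R_L) = 73770 Ω, so V_A = 30.0 × 73770/74680 = 29.63 V.
Then V_B = V_A × (R3‖R_L)/(R2 + R3‖R_L) = 29.63 × 69070/73770 = 27.7 V.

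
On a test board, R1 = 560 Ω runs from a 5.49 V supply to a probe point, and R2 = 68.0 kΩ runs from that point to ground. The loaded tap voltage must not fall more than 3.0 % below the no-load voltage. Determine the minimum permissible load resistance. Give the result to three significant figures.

Output resistance R_th = R1‖R2 = (560 × 68000)/68560 = 555.4 Ω.
The fractional drop is R_th/(R_th + R_L); requiring this ≤ 0.0300 gives R_L ≥ R_th(1/0.0300 − 1) = 555.4 × 32.33 = 18.0 kΩ.

R_L(min) ≈ 18.0 kΩ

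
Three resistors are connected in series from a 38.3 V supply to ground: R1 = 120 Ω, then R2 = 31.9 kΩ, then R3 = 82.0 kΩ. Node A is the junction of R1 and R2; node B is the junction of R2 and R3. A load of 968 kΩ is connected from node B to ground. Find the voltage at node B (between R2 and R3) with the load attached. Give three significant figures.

At node B, R3 is in parallel with the load: R3‖R_L = 75600 Ω.
Below node A the resistance is R2 + (R3‖R_L) = 107500 Ω, so V_A = 38.3 × 107500/107600 = 38.26 V.
Then V_B = V_A × (R3‖R_L)/(R2 + R3‖R_L) = 38.26 × 75600/107500 = 26.9 V.

V ≈ 26.9 V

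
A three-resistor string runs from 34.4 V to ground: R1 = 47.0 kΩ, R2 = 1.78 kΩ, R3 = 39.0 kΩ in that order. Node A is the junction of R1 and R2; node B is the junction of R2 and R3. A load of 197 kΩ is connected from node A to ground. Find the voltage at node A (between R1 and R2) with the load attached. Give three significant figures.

V ≈ 14.4 V

Below node A the series string R2+R3 = 40.78 kΩ sits in parallel with the 197 kΩ load: 33.79 kΩ.
V_A = 34.4 × 33.79/(47.0 + 33.79) = 14.4 V.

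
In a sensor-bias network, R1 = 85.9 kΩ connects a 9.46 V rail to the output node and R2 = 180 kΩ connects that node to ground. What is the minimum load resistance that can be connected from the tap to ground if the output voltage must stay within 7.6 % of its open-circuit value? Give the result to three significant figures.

R_L(min) ≈ 707 kΩ

Output resistance R_th = R1‖R2 = (85.9 × 180)/265.9 = 58.15 kΩ.
The fractional drop is R_th/(R_th + R_L); requiring this ≤ 0.0760 gives R_L ≥ R_th(1/0.0760 − 1) = 58.15 × 12.16 = 707 kΩ.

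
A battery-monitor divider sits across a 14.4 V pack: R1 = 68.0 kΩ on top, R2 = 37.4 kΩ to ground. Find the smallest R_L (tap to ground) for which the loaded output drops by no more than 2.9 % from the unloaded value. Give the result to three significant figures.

Output resistance R_th = R1‖R2 = (68.0 × 37.4)/105.4 = 24.13 kΩ.
The fractional drop is R_th/(R_th + R_L); requiring this ≤ 0.0290 gives R_L ≥ R_th(1/0.0290 − 1) = 24.13 × 33.48 = 808 kΩ.

R_L(min) ≈ 808 kΩ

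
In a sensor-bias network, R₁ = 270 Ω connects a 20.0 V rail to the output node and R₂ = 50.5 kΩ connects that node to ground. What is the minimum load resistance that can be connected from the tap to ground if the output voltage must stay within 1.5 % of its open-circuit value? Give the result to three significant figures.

Output resistance R_th = R₁‖R₂ = (270 × 50500)/50770 = 268.6 Ω.
The fractional drop is R_th/(R_th + R_L); requiring this ≤ 0.0150 gives R_L ≥ R_th(1/0.0150 − 1) = 268.6 × 65.67 = 17.6 kΩ.

R_L(min) ≈ 17.6 kΩ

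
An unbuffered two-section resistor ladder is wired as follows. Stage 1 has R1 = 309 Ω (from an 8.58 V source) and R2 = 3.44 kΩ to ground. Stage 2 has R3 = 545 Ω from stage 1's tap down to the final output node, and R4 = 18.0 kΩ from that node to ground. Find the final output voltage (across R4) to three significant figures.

Stage 2 presents R3+R4 = 18540 Ω as a load on stage 1's tap.
Stage 1's lower leg becomes R2‖(R3+R4) = 2902 Ω, so V_mid = 8.58 × 2902/3211 = 7.754 V.
Stage 2 is itself unloaded: V_out = V_mid × R4/(R3+R4) = 7.754 × 18000/18540 = 7.53 V.

V_out ≈ 7.53 V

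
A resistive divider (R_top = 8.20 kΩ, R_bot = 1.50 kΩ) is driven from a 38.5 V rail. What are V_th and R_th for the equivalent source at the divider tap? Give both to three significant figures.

V_th is the open-circuit tap voltage: 38.5 × 1.50/(8.20 + 1.50) = 5.95 V.
With the supply zeroed, R_top and R_bot appear in parallel from the tap: R_th = R_top‖R_bot = (8.20 × 1.50)/9.700 = 1.27 kΩ.

V_th = 5.95 V, R_th = 1.27 kΩ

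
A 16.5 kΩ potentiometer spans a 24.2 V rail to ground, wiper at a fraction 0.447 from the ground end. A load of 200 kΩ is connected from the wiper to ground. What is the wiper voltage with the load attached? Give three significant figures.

V ≈ 10.6 V

The wiper splits the pot into (1−α)R = 9.124 kΩ above and αR = 7.375 kΩ below.
Lower section ‖ load = 7.113 kΩ.
V_wiper = 24.2 × 7.113/(9.124 + 7.113) = 10.6 V.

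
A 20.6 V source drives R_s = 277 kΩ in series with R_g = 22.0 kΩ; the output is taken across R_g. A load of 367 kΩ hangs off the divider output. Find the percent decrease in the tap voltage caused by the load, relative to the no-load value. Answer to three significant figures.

The divider's output (Thévenin) resistance is R_s‖R_g = 20.38 kΩ.
Fractional drop under load = R_th/(R_th + R_L) = 20.38 / (20.38 + 367) = 0.05261.
So the output falls by 5.26 %.

5.26 %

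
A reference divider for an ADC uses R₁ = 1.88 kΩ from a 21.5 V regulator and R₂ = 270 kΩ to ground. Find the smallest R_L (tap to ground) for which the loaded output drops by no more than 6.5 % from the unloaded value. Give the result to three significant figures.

Output resistance R_th = R₁‖R₂ = (1.88 × 270)/271.9 = 1.867 kΩ.
The fractional drop is R_th/(R_th + R_L); requiring this ≤ 0.0650 gives R_L ≥ R_th(1/0.0650 − 1) = 1.867 × 14.38 = 26.9 kΩ.

R_L(min) ≈ 26.9 kΩ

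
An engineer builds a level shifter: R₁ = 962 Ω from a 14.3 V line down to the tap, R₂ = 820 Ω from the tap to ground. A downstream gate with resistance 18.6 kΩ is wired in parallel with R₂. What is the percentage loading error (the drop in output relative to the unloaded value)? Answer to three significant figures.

The divider's output (Thévenin) resistance is R₁‖R₂ = 442.7 Ω.
Fractional drop under load = R_th/(R_th + R_L) = 442.7 / (442.7 + 18600) = 0.02325.
So the output falls by 2.32 %.

2.32 %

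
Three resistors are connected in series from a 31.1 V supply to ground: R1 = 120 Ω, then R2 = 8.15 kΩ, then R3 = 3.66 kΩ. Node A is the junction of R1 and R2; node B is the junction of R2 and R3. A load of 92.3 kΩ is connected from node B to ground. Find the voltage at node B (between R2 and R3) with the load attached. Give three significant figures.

At node B, R3 is in parallel with the load: R3‖R_L = 3520 Ω.
Below node A the resistance is R2 + (R3‖R_L) = 11670 Ω, so V_A = 31.1 × 11670/11790 = 30.78 V.
Then V_B = V_A × (R3‖R_L)/(R2 + R3‖R_L) = 30.78 × 3520/11670 = 9.29 V.

V ≈ 9.29 V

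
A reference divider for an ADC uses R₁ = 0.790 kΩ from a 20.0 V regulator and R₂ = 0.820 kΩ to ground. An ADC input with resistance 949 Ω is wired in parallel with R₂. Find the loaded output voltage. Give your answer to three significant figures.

V_out ≈ 7.15 V

The load sits in parallel with R₂: R₂‖R_L = (820 × 949) / (820 + 949) = 439.9 Ω.
V_out = 20.0 × 439.9 / (790 + 439.9) = 20.0 × 439.9/1230 = 7.15 V.
(Unloaded it would have been 10.2 V.)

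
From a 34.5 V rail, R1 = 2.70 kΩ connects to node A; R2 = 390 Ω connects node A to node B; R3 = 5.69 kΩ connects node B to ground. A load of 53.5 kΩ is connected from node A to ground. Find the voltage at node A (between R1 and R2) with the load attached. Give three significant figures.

V ≈ 23.1 V

Below node A the series string R2+R3 = 6080 Ω sits in parallel with the 53500 Ω load: 5460 Ω.
V_A = 34.5 × 5460/(2700 + 5460) = 23.1 V.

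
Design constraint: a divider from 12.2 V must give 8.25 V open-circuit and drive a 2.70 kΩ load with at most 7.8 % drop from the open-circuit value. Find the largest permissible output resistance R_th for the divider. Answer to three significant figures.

Loading drop = R_th/(R_th + R_L) ≤ 0.0780, so R_th ≤ R_L · ε/(1−ε) = 2.70 kΩ × 0.0780/0.9220 = 228 Ω.

R_th ≤ 228 Ω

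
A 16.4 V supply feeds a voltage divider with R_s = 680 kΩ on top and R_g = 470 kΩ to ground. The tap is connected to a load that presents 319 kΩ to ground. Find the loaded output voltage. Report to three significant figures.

The load sits in parallel with R_g: R_g‖R_L = (470 × 319) / (470 + 319) = 190.0 kΩ.
V_out = 16.4 × 190.0 / (680 + 190.0) = 16.4 × 190.0/870.0 = 3.58 V.
(Unloaded it would have been 6.70 V.)

V_out ≈ 3.58 V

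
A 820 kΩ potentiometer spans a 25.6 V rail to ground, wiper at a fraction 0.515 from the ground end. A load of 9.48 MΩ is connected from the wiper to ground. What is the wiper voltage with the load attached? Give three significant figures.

The wiper splits the pot into (1−α)R = 397.7 kΩ above and αR = 422.3 kΩ below.
Lower section ‖ load = 404.3 kΩ.
V_wiper = 25.6 × 404.3/(397.7 + 404.3) = 12.9 V.

V ≈ 12.9 V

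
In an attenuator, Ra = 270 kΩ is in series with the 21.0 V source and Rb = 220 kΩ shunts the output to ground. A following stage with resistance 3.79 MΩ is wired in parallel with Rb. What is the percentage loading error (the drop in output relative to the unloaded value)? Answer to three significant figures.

3.10 %

The divider's output (Thévenin) resistance is Ra‖Rb = 121.2 kΩ.
Fractional drop under load = R_th/(R_th + R_L) = 121.2 / (121.2 + 3790) = 0.03099.
So the output falls by 3.10 %.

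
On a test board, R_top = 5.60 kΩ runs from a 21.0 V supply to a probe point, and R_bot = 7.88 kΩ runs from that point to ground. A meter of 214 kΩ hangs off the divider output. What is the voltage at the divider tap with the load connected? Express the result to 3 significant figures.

The load sits in parallel with R_bot: R_bot‖R_L = (7.88 × 214) / (7.88 + 214) = 7.600 kΩ.
V_out = 21.0 × 7.600 / (5.60 + 7.600) = 21.0 × 7.600/13.20 = 12.1 V.
(Unloaded it would have been 12.3 V.)

V_out ≈ 12.1 V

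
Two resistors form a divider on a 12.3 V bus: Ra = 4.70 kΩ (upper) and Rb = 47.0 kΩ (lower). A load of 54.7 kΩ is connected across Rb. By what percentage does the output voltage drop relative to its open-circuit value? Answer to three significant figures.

7.25 %

The divider's output (Thévenin) resistance is Ra‖Rb = 4.273 kΩ.
Fractional drop under load = R_th/(R_th + R_L) = 4.273 / (4.273 + 54.7) = 0.07245.
So the output falls by 7.25 %.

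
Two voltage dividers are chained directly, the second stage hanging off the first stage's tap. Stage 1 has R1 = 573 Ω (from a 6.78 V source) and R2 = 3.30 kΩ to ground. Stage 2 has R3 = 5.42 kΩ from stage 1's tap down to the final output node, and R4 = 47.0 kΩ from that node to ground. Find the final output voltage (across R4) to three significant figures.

Stage 2 presents R3+R4 = 52420 Ω as a load on stage 1's tap.
Stage 1's lower leg becomes R2‖(R3+R4) = 3105 Ω, so V_mid = 6.78 × 3105/3678 = 5.724 V.
Stage 2 is itself unloaded: V_out = V_mid × R4/(R3+R4) = 5.724 × 47000/52420 = 5.13 V.

V_out ≈ 5.13 V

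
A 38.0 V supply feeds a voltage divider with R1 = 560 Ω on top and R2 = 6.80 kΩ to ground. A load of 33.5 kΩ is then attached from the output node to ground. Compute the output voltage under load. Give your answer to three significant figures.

The load sits in parallel with R2: R2‖R_L = (6800 × 33500) / (6800 + 33500) = 5653 Ω.
V_out = 38.0 × 5653 / (560 + 5653) = 38.0 × 5653/6213 = 34.6 V.
(Unloaded it would have been 35.1 V.)

V_out ≈ 34.6 V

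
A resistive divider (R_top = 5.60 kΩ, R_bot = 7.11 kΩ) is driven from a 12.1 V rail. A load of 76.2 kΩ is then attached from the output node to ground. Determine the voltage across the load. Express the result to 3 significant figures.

V_out ≈ 6.50 V

The load sits in parallel with R_bot: R_bot‖R_L = (7.11 × 76.2) / (7.11 + 76.2) = 6.503 kΩ.
V_out = 12.1 × 6.503 / (5.60 + 6.503) = 12.1 × 6.503/12.10 = 6.50 V.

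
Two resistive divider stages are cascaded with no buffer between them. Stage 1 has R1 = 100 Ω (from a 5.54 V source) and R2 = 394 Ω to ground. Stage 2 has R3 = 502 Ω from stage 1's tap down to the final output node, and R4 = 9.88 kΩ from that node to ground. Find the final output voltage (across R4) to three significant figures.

Stage 2 presents R3+R4 = 10380 Ω as a load on stage 1's tap.
Stage 1's lower leg becomes R2‖(R3+R4) = 379.6 Ω, so V_mid = 5.54 × 379.6/479.6 = 4.385 V.
Stage 2 is itself unloaded: V_out = V_mid × R4/(R3+R4) = 4.385 × 9880/10380 = 4.17 V.

V_out ≈ 4.17 V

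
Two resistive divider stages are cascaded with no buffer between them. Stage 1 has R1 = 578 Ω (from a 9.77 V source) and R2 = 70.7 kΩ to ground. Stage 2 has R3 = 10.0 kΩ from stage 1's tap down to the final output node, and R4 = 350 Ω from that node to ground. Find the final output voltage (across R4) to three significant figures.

Stage 2 presents R3+R4 = 10350 Ω as a load on stage 1's tap.
Stage 1's lower leg becomes R2‖(R3+R4) = 9028 Ω, so V_mid = 9.77 × 9028/9606 = 9.182 V.
Stage 2 is itself unloaded: V_out = V_mid × R4/(R3+R4) = 9.182 × 350/10350 = 0.311 V.

V_out ≈ 0.311 V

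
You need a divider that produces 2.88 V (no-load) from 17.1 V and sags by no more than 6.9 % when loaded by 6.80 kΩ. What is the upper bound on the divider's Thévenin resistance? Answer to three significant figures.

Loading drop = R_th/(R_th + R_L) ≤ 0.0690, so R_th ≤ R_L · ε/(1−ε) = 6.80 kΩ × 0.0690/0.9310 = 504 Ω.

R_th ≤ 504 Ω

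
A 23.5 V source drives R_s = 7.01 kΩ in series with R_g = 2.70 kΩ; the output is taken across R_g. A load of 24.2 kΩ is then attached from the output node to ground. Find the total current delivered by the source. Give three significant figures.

I ≈ 2.49 mA

R_g‖R_L = 2.429 kΩ, so the source sees R_s + R_g‖R_L = 9.439 kΩ.
I = 23.5 V / 9.439 kΩ = 2.49 mA.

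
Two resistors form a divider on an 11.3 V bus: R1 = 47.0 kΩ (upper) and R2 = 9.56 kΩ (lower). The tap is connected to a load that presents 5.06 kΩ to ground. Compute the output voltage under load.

The load sits in parallel with R2: R2‖R_L = (9.56 × 5.06) / (9.56 + 5.06) = 3.309 kΩ.
V_out = 11.3 × 3.309 / (47.0 + 3.309) = 11.3 × 3.309/50.31 = 0.743 V.
(Unloaded it would have been 1.91 V.)

V_out ≈ 0.743 V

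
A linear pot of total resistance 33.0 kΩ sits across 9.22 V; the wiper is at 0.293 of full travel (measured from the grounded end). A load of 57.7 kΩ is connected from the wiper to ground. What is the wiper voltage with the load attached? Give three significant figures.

The wiper splits the pot into (1−α)R = 23.33 kΩ above and αR = 9.669 kΩ below.
Lower section ‖ load = 8.281 kΩ.
V_wiper = 9.22 × 8.281/(23.33 + 8.281) = 2.42 V.

V ≈ 2.42 V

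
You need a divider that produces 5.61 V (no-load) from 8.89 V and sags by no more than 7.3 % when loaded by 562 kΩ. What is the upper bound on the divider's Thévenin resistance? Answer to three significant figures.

Loading drop = R_th/(R_th + R_L) ≤ 0.0730, so R_th ≤ R_L · ε/(1−ε) = 562 kΩ × 0.0730/0.9270 = 44.3 kΩ.
(Any R1, R2 with R2/(R1+R2) = 0.631 and R1‖R2 ≤ 44.3 kΩ will meet the spec.)

R_th ≤ 44.3 kΩ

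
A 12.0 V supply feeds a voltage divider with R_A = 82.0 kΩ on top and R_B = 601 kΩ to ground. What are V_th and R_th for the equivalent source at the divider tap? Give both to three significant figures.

V_th is the open-circuit tap voltage: 12.0 × 601/(82.0 + 601) = 10.6 V.
With the supply zeroed, R_A and R_B appear in parallel from the tap: R_th = R_A‖R_B = (82.0 × 601)/683.0 = 72.2 kΩ.

V_th = 10.6 V, R_th = 72.2 kΩ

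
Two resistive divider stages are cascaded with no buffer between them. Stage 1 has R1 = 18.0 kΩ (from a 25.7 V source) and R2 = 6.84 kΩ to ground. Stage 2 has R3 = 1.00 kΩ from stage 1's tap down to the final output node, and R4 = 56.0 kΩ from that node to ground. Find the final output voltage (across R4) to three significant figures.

Stage 2 presents R3+R4 = 57.00 kΩ as a load on stage 1's tap.
Stage 1's lower leg becomes R2‖(R3+R4) = 6.107 kΩ, so V_mid = 25.7 × 6.107/24.11 = 6.511 V.
Stage 2 is itself unloaded: V_out = V_mid × R4/(R3+R4) = 6.511 × 56.0/57.00 = 6.40 V.

V_out ≈ 6.40 V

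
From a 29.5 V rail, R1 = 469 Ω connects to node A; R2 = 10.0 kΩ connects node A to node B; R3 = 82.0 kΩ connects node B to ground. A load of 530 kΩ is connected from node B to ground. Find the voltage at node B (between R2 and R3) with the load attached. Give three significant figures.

V ≈ 25.7 V

At node B, R3 is in parallel with the load: R3‖R_L = 71010 Ω.
Below node A the resistance is R2 + (R3‖R_L) = 81010 Ω, so V_A = 29.5 × 81010/81480 = 29.33 V.
Then V_B = V_A × (R3‖R_L)/(R2 + R3‖R_L) = 29.33 × 71010/81010 = 25.7 V.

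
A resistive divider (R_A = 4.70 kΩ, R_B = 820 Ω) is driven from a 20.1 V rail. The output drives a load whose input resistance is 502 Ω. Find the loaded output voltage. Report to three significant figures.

The load sits in parallel with R_B: R_B‖R_L = (820 × 502) / (820 + 502) = 311.4 Ω.
V_out = 20.1 × 311.4 / (4700 + 311.4) = 20.1 × 311.4/5011 = 1.25 V.

V_out ≈ 1.25 V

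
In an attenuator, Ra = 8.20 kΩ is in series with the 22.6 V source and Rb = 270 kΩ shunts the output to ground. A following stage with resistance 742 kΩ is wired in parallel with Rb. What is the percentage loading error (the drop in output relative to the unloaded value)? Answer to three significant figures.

The divider's output (Thévenin) resistance is Ra‖Rb = 7.958 kΩ.
Fractional drop under load = R_th/(R_th + R_L) = 7.958 / (7.958 + 742) = 0.01061.
So the output falls by 1.06 %.

1.06 %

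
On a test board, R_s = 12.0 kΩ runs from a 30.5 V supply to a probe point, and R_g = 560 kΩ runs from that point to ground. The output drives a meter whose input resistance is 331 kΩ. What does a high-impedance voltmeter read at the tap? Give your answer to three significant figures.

V_out ≈ 28.8 V

The load sits in parallel with R_g: R_g‖R_L = (560 × 331) / (560 + 331) = 208.0 kΩ.
V_out = 30.5 × 208.0 / (12.0 + 208.0) = 30.5 × 208.0/220.0 = 28.8 V.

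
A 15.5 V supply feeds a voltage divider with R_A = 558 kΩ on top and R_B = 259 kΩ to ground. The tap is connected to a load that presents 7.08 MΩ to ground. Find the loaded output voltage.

The load sits in parallel with R_B: R_B‖R_L = (259 × 7080) / (259 + 7080) = 249.9 kΩ.
V_out = 15.5 × 249.9 / (558 + 249.9) = 15.5 × 249.9/807.9 = 4.79 V.

V_out ≈ 4.79 V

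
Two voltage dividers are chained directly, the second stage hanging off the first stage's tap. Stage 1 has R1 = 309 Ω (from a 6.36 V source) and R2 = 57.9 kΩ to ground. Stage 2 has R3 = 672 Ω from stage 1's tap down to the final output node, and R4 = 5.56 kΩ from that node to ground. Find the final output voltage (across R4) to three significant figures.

V_out ≈ 5.38 V

Stage 2 presents R3+R4 = 6232 Ω as a load on stage 1's tap.
Stage 1's lower leg becomes R2‖(R3+R4) = 5626 Ω, so V_mid = 6.36 × 5626/5935 = 6.029 V.
Stage 2 is itself unloaded: V_out = V_mid × R4/(R3+R4) = 6.029 × 5560/6232 = 5.38 V.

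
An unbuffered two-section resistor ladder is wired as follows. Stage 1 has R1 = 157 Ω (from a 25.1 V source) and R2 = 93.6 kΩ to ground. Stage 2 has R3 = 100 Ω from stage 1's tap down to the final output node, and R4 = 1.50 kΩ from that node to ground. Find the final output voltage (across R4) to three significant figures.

V_out ≈ 21.4 V

Stage 2 presents R3+R4 = 1600 Ω as a load on stage 1's tap.
Stage 1's lower leg becomes R2‖(R3+R4) = 1573 Ω, so V_mid = 25.1 × 1573/1730 = 22.82 V.
Stage 2 is itself unloaded: V_out = V_mid × R4/(R3+R4) = 22.82 × 1500/1600 = 21.4 V.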